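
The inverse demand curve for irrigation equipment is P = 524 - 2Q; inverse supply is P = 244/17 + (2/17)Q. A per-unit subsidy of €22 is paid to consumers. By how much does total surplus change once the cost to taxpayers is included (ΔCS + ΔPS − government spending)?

Pre-subsidy: 524 - 2Q = 244/17 + (2/17)Q gives Q* = 722/3 and P* = 128/3.
With the rebate, buyers effectively pay Pb = Ps − 22, where Ps is the price sellers receive.
On the curves, Pb = 524 - 2Q and Ps = 244/17 + (2/17)Q; the wedge Ps − Pb = 22 gives 244/17 + (2/17)Q − (524 - 2Q) = 22, so Q' = 4519/18.
Then Pb = 524 − 2·(4519/18) = 197/9 and Ps = 244/17 + (2/17)·(4519/18) = 395/9.
ΔCS = ½(722/3 + 4519/18)(128/3 − 197/9) = 1655137/324; ΔPS = ½(722/3 + 4519/18)(395/9 − 128/3) = 97361/324.
Government spending = 22 × 4519/18 = 49709/9.
Net change = 1655137/324 + 97361/324 − 49709/9 = -2057/18. The loss equals the DWL triangle ½·22·187/18.

Net change in total surplus = -2057/18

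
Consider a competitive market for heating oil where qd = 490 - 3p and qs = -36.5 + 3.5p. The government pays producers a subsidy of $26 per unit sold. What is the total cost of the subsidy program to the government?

Pre-subsidy: 490 - 3p = -36.5 + 3.5p gives p* = 81, q* = 247.
With the subsidy, sellers receive ps = pb + 26 for each unit, where pb is the price buyers pay.
Supply in terms of pb becomes qs = -36.5 + 3.5(pb + 26) = 54.5 + 3.5pb. Setting this equal to demand: 490 - 3pb = 54.5 + 3.5pb, so pb = 67.
Sellers receive ps = 67 + 26 = 93; q' = 490 − 3·67 = 289.
Government outlay = subsidy × quantity = 26 × 289 = 7514.

Government cost = $7514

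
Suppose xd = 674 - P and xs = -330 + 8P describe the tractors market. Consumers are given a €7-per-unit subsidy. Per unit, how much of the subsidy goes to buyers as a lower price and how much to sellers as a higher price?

Pre-subsidy: 674 - P = -330 + 8P gives P* = 1004/9, x* = 5062/9.
With the rebate, buyers effectively pay Pb = Ps − 7, where Ps is the price sellers receive.
Demand in terms of Ps becomes xd = 674 − 1(Ps − 7) = 681 - Ps. Setting this equal to supply: 681 - Ps = -330 + 8Ps, so Ps = 337/3.
Buyers pay Pb = 337/3 − 7 = 316/3; x' = -330 + 8·(337/3) = 1706/3.
Buyers' price falls by P* − Pb = 1004/9 − 316/3 = 56/9; sellers' price rises by Ps − P* = 337/3 − 1004/9 = 7/9.

Buyers gain 56/9 per unit; sellers gain 7/9 per unit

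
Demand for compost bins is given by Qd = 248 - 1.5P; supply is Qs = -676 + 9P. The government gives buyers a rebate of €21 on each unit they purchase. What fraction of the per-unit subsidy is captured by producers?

Pre-subsidy: 248 - 1.5P = -676 + 9P gives P* = 88, Q* = 116.
With the rebate, buyers effectively pay Pb = Ps − 21, where Ps is the price sellers receive.
Demand in terms of Ps becomes Qd = 248 − 1.5(Ps − 21) = 279.5 - 1.5Ps. Setting this equal to supply: 279.5 - 1.5Ps = -676 + 9Ps, so Ps = 91.
Buyers pay Pb = 91 − 21 = 70; Q' = -676 + 9·91 = 143.
Buyers' price falls by P* − Pb = 88 − 70 = 18; sellers' price rises by Ps − P* = 91 − 88 = 3.
So producers capture 3/21 = 1/7 of each unit of subsidy.

Producer share = 1/7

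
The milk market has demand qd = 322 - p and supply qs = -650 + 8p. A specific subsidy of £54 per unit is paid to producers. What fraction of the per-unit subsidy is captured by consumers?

Pre-subsidy: 322 - p = -650 + 8p gives p* = 108, q* = 214.
With the subsidy, sellers receive ps = pb + 54 for each unit, where pb is the price buyers pay.
Supply in terms of pb becomes qs = -650 + 8(pb + 54) = -218 + 8pb. Setting this equal to demand: 322 - pb = -218 + 8pb, so pb = 60.
Sellers receive ps = 60 + 54 = 114; q' = 322 − 1·60 = 262.
Buyers' price falls by p* − pb = 108 − 60 = 48; sellers' price rises by ps − p* = 114 − 108 = 6.
So consumers capture 48/54 = 8/9 of each unit of subsidy.

Consumer share = 8/9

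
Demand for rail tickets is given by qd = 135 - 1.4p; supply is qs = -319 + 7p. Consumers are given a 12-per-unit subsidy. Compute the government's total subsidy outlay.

Pre-subsidy: 135 - 1.4p = -319 + 7p gives p* = 1135/21, q* = 178/3.
With the rebate, buyers effectively pay pb = ps − 12, where ps is the price sellers receive.
Demand in terms of ps becomes qd = 135 − 1.4(ps − 12) = 151.8 - 1.4ps. Setting this equal to supply: 151.8 - 1.4ps = -319 + 7ps, so ps = 1177/21.
Buyers pay pb = 1177/21 − 12 = 925/21; q' = -319 + 7·(1177/21) = 220/3.
Government outlay = subsidy × quantity = 12 × 220/3 = 880.

Government cost = 880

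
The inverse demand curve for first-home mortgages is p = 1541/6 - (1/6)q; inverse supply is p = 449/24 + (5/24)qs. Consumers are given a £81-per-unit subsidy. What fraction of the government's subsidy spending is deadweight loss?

Pre-subsidy: 1541/6 - (1/6)q = 449/24 + (5/24)q gives q* = 635 and p* = 151.
With the rebate, buyers effectively pay pb = ps − 81, where ps is the price sellers receive.
On the curves, pb = 1541/6 - (1/6)q and ps = 449/24 + (5/24)q; the wedge ps − pb = 81 gives 449/24 + (5/24)q − (1541/6 - (1/6)q) = 81, so q' = 851.
Then pb = 1541/6 − (1/6)·851 = 115 and ps = 449/24 + (5/24)·851 = 196.
ΔCS = ½(635 + 851)(151 − 115) = 26748; ΔPS = ½(635 + 851)(196 − 151) = 33435.
Government spending = 81 × 851 = 68931.
DWL = ½ × 81 × (851 − 635) = 8748; fraction = 8748 / 68931 = 108/851.

DWL / government spending = 108/851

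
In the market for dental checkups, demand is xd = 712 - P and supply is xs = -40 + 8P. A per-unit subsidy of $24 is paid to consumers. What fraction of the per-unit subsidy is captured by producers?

Pre-subsidy: 712 - P = -40 + 8P gives P* = 752/9, x* = 5656/9.
With the rebate, buyers effectively pay Pb = Ps − 24, where Ps is the price sellers receive.
Demand in terms of Ps becomes xd = 712 − 1(Ps − 24) = 736 - Ps. Setting this equal to supply: 736 - Ps = -40 + 8Ps, so Ps = 776/9.
Buyers pay Pb = 776/9 − 24 = 560/9; x' = -40 + 8·(776/9) = 5848/9.
Buyers' price falls by P* − Pb = 752/9 − 560/9 = 64/3; sellers' price rises by Ps − P* = 776/9 − 752/9 = 8/3.
So producers capture (8/3)/24 = 1/9 of each unit of subsidy.

Producer share = 1/9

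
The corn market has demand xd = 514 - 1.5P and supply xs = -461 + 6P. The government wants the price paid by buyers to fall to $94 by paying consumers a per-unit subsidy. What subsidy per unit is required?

Required subsidy s = $45 per unit

At a buyer price of 94, quantity demanded is 514 − 1.5·94 = 373.
Sellers supply 373 only when they receive Ps with -461 + 6·Ps = 373, i.e. Ps = 139.
s = Ps − Pb = 139 − 94 = 45.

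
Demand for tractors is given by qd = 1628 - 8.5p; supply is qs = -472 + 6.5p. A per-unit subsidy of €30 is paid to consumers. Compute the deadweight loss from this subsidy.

Pre-subsidy: 1628 - 8.5p = -472 + 6.5p gives p* = 140, q* = 438.
With the rebate, buyers effectively pay pb = ps − 30, where ps is the price sellers receive.
Demand in terms of ps becomes qd = 1628 − 8.5(ps − 30) = 1883 - 8.5ps. Setting this equal to supply: 1883 - 8.5ps = -472 + 6.5ps, so ps = 157.
Buyers pay pb = 157 − 30 = 127; q' = -472 + 6.5·157 = 548.5.
The subsidy expands output by 548.5 − 438 = 110.5 past the efficient level; on those units the gap between marginal cost and willingness to pay runs from 0 up to 30.
DWL = ½ × 30 × 110.5 = 1657.5.

Deadweight loss = €1657.5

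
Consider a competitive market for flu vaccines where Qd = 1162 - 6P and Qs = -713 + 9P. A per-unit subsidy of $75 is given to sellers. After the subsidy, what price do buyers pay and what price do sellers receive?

Pre-subsidy: 1162 - 6P = -713 + 9P gives P* = 125, Q* = 412.
With the subsidy, sellers receive Ps = Pb + 75 for each unit, where Pb is the price buyers pay.
Supply in terms of Pb becomes Qs = -713 + 9(Pb + 75) = -38 + 9Pb. Setting this equal to demand: 1162 - 6Pb = -38 + 9Pb, so Pb = 80.
Sellers receive Ps = 80 + 75 = 155; Q' = 1162 − 6·80 = 682.

Buyers pay $80; sellers receive $155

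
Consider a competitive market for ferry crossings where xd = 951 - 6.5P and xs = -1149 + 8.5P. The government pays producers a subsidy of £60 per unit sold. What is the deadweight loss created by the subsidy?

Deadweight loss = £6630

Pre-subsidy: 951 - 6.5P = -1149 + 8.5P gives P* = 140, x* = 41.
With the subsidy, sellers receive Ps = Pb + 60 for each unit, where Pb is the price buyers pay.
Supply in terms of Pb becomes xs = -1149 + 8.5(Pb + 60) = -639 + 8.5Pb. Setting this equal to demand: 951 - 6.5Pb = -639 + 8.5Pb, so Pb = 106.
Sellers receive Ps = 106 + 60 = 166; x' = 951 − 6.5·106 = 262.
The subsidy expands output by 262 − 41 = 221 past the efficient level; on those units the gap between marginal cost and willingness to pay runs from 0 up to 60.
DWL = ½ × 60 × 221 = 6630.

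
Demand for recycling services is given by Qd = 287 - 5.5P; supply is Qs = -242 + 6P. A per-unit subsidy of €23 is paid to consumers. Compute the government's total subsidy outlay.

Government cost = €2300

Pre-subsidy: 287 - 5.5P = -242 + 6P gives P* = 46, Q* = 34.
With the rebate, buyers effectively pay Pb = Ps − 23, where Ps is the price sellers receive.
Demand in terms of Ps becomes Qd = 287 − 5.5(Ps − 23) = 413.5 - 5.5Ps. Setting this equal to supply: 413.5 - 5.5Ps = -242 + 6Ps, so Ps = 57.
Buyers pay Pb = 57 − 23 = 34; Q' = -242 + 6·57 = 100.
Government outlay = subsidy × quantity = 23 × 100 = 2300.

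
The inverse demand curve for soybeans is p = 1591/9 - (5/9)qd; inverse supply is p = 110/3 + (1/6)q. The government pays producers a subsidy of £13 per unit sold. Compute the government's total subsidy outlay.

Government cost = £2756

Pre-subsidy: 1591/9 - (5/9)q = 110/3 + (1/6)q gives q* = 194 and p* = 69.
With the subsidy, sellers receive ps = pb + 13 for each unit, where pb is the price buyers pay.
On the curves, pb = 1591/9 - (5/9)q and ps = 110/3 + (1/6)q; the wedge ps − pb = 13 gives 110/3 + (1/6)q − (1591/9 - (5/9)q) = 13, so q' = 212.
Then pb = 1591/9 − (5/9)·212 = 59 and ps = 110/3 + (1/6)·212 = 72.
Government outlay = subsidy × quantity = 13 × 212 = 2756.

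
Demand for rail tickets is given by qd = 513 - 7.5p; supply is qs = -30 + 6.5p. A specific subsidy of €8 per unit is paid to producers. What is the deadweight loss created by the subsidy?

Pre-subsidy: 513 - 7.5p = -30 + 6.5p gives p* = 543/14, q* = 6219/28.
With the subsidy, sellers receive ps = pb + 8 for each unit, where pb is the price buyers pay.
Supply in terms of pb becomes qs = -30 + 6.5(pb + 8) = 22 + 6.5pb. Setting this equal to demand: 513 - 7.5pb = 22 + 6.5pb, so pb = 491/14.
Sellers receive ps = 491/14 + 8 = 603/14; q' = 513 − 7.5·(491/14) = 6999/28.
The subsidy expands output by 6999/28 − 6219/28 = 195/7 past the efficient level; on those units the gap between marginal cost and willingness to pay runs from 0 up to 8.
DWL = ½ × 8 × 195/7 = 780/7.

Deadweight loss = 780/7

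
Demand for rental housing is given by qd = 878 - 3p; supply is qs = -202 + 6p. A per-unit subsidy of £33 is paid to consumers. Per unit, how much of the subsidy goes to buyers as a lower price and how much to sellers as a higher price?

Pre-subsidy: 878 - 3p = -202 + 6p gives p* = 120, q* = 518.
With the rebate, buyers effectively pay pb = ps − 33, where ps is the price sellers receive.
Demand in terms of ps becomes qd = 878 − 3(ps − 33) = 977 - 3ps. Setting this equal to supply: 977 - 3ps = -202 + 6ps, so ps = 131.
Buyers pay pb = 131 − 33 = 98; q' = -202 + 6·131 = 584.
Buyers' price falls by p* − pb = 120 − 98 = 22; sellers' price rises by ps − p* = 131 − 120 = 11.

Buyers gain £22 per unit; sellers gain £11 per unit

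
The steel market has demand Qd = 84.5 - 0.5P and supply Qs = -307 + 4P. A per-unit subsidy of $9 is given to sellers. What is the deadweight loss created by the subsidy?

Deadweight loss = $18

Pre-subsidy: 84.5 - 0.5P = -307 + 4P gives P* = 87, Q* = 41.
With the subsidy, sellers receive Ps = Pb + 9 for each unit, where Pb is the price buyers pay.
Supply in terms of Pb becomes Qs = -307 + 4(Pb + 9) = -271 + 4Pb. Setting this equal to demand: 84.5 - 0.5Pb = -271 + 4Pb, so Pb = 79.
Sellers receive Ps = 79 + 9 = 88; Q' = 84.5 − 0.5·79 = 45.
The subsidy expands output by 45 − 41 = 4 past the efficient level; on those units the gap between marginal cost and willingness to pay runs from 0 up to 9.
DWL = ½ × 9 × 4 = 18.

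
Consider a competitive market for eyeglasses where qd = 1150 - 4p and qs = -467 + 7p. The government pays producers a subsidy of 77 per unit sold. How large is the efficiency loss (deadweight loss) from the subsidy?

Pre-subsidy: 1150 - 4p = -467 + 7p gives p* = 147, q* = 562.
With the subsidy, sellers receive ps = pb + 77 for each unit, where pb is the price buyers pay.
Supply in terms of pb becomes qs = -467 + 7(pb + 77) = 72 + 7pb. Setting this equal to demand: 1150 - 4pb = 72 + 7pb, so pb = 98.
Sellers receive ps = 98 + 77 = 175; q' = 1150 − 4·98 = 758.
The subsidy expands output by 758 − 562 = 196 past the efficient level; on those units the gap between marginal cost and willingness to pay runs from 0 up to 77.
DWL = ½ × 77 × 196 = 7546.

Deadweight loss = 7546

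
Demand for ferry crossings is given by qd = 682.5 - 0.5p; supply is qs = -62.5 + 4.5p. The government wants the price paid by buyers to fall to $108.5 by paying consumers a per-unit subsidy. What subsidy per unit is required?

At a buyer price of 108.5, quantity demanded is 682.5 − 0.5·108.5 = 628.25.
Sellers supply 628.25 only when they receive ps with -62.5 + 4.5·ps = 628.25, i.e. ps = 153.5.
s = ps − pb = 153.5 − 108.5 = 45.

Required subsidy s = $45 per unit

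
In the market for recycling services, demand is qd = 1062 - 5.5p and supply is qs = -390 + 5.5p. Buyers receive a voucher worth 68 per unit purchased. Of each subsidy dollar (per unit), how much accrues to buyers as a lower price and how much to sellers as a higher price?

Pre-subsidy: 1062 - 5.5p = -390 + 5.5p gives p* = 132, q* = 336.
With the rebate, buyers effectively pay pb = ps − 68, where ps is the price sellers receive.
Demand in terms of ps becomes qd = 1062 − 5.5(ps − 68) = 1436 - 5.5ps. Setting this equal to supply: 1436 - 5.5ps = -390 + 5.5ps, so ps = 166.
Buyers pay pb = 166 − 68 = 98; q' = -390 + 5.5·166 = 523.
Buyers' price falls by p* − pb = 132 − 98 = 34; sellers' price rises by ps − p* = 166 − 132 = 34.

Buyers gain 34 per unit; sellers gain 34 per unit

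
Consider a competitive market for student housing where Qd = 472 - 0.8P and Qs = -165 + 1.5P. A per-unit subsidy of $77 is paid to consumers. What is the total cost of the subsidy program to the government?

Pre-subsidy: 472 - 0.8P = -165 + 1.5P gives P* = 6370/23, Q* = 5760/23.
With the rebate, buyers effectively pay Pb = Ps − 77, where Ps is the price sellers receive.
Demand in terms of Ps becomes Qd = 472 − 0.8(Ps − 77) = 533.6 - 0.8Ps. Setting this equal to supply: 533.6 - 0.8Ps = -165 + 1.5Ps, so Ps = 6986/23.
Buyers pay Pb = 6986/23 − 77 = 5215/23; Q' = -165 + 1.5·(6986/23) = 6684/23.
Government outlay = subsidy × quantity = 77 × 6684/23 = 514668/23.

Government cost = 514668/23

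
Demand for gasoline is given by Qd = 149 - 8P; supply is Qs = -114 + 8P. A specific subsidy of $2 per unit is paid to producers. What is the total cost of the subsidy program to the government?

Pre-subsidy: 149 - 8P = -114 + 8P gives P* = 16.4375, Q* = 17.5.
With the subsidy, sellers receive Ps = Pb + 2 for each unit, where Pb is the price buyers pay.
Supply in terms of Pb becomes Qs = -114 + 8(Pb + 2) = -98 + 8Pb. Setting this equal to demand: 149 - 8Pb = -98 + 8Pb, so Pb = 15.4375.
Sellers receive Ps = 15.4375 + 2 = 17.4375; Q' = 149 − 8·15.4375 = 25.5.
Government outlay = subsidy × quantity = 2 × 25.5 = 51.

Government cost = $51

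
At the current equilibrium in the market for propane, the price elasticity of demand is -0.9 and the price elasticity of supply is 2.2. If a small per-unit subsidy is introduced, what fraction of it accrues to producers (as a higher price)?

For a small subsidy around the equilibrium, the benefit split depends on the relative slopes, which at a point are proportional to the elasticities.
Buyer share = εs/(εs + |εd|) = 2.2/(2.2 + 0.9) = 22/31; seller share = |εd|/(εs + |εd|) = 9/31.
So producers capture 9/31 of the subsidy.

Producer share = 9/31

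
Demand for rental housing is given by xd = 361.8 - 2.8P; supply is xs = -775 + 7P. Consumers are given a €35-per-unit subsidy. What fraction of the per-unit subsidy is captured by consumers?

Consumer share = 5/7

Pre-subsidy: 361.8 - 2.8P = -775 + 7P gives P* = 116, x* = 37.
With the rebate, buyers effectively pay Pb = Ps − 35, where Ps is the price sellers receive.
Demand in terms of Ps becomes xd = 361.8 − 2.8(Ps − 35) = 459.8 - 2.8Ps. Setting this equal to supply: 459.8 - 2.8Ps = -775 + 7Ps, so Ps = 126.
Buyers pay Pb = 126 − 35 = 91; x' = -775 + 7·126 = 107.
Buyers' price falls by P* − Pb = 116 − 91 = 25; sellers' price rises by Ps − P* = 126 − 116 = 10.
So consumers capture 25/35 = 5/7 of each unit of subsidy.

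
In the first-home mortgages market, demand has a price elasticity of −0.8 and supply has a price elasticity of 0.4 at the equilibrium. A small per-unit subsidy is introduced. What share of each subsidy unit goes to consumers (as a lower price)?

Consumer share = 1/3

For a small subsidy around the equilibrium, the benefit split depends on the relative slopes, which at a point are proportional to the elasticities.
Buyer share = εs/(εs + |εd|) = 0.4/(0.4 + 0.8) = 1/3; seller share = |εd|/(εs + |εd|) = 2/3.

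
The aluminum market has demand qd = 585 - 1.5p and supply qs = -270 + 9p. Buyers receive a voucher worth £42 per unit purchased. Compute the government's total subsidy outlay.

Pre-subsidy: 585 - 1.5p = -270 + 9p gives p* = 570/7, q* = 3240/7.
With the rebate, buyers effectively pay pb = ps − 42, where ps is the price sellers receive.
Demand in terms of ps becomes qd = 585 − 1.5(ps − 42) = 648 - 1.5ps. Setting this equal to supply: 648 - 1.5ps = -270 + 9ps, so ps = 612/7.
Buyers pay pb = 612/7 − 42 = 318/7; q' = -270 + 9·(612/7) = 3618/7.
Government outlay = subsidy × quantity = 42 × 3618/7 = 21708.

Government cost = £21708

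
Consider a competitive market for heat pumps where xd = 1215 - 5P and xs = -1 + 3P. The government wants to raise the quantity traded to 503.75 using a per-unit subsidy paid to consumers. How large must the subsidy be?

Required subsidy s = 26 per unit

At x = 503.75, invert demand for the buyer price: Pb = (1215 − 503.75)/5 = 142.25; invert supply for the seller price: Ps = (503.75 − (-1))/3 = 168.25.
The subsidy must fill the gap: s = Ps − Pb = 168.25 − 142.25 = 26.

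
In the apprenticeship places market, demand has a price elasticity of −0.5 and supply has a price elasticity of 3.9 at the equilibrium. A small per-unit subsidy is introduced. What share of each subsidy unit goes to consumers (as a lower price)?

For a small subsidy around the equilibrium, the benefit split depends on the relative slopes, which at a point are proportional to the elasticities.
Buyer share = εs/(εs + |εd|) = 3.9/(3.9 + 0.5) = 39/44; seller share = |εd|/(εs + |εd|) = 5/44.

Consumer share = 39/44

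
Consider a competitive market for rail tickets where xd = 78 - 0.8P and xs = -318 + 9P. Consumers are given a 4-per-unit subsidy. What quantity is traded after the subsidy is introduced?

Pre-subsidy: 78 - 0.8P = -318 + 9P gives P* = 1980/49, x* = 2238/49.
With the rebate, buyers effectively pay Pb = Ps − 4, where Ps is the price sellers receive.
Demand in terms of Ps becomes xd = 78 − 0.8(Ps − 4) = 81.2 - 0.8Ps. Setting this equal to supply: 81.2 - 0.8Ps = -318 + 9Ps, so Ps = 1996/49.
Buyers pay Pb = 1996/49 − 4 = 1800/49; x' = -318 + 9·(1996/49) = 2382/49.

x' = 2382/49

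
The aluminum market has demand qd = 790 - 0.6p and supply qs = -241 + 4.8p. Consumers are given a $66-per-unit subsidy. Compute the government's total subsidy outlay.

Pre-subsidy: 790 - 0.6p = -241 + 4.8p gives p* = 5155/27, q* = 6079/9.
With the rebate, buyers effectively pay pb = ps − 66, where ps is the price sellers receive.
Demand in terms of ps becomes qd = 790 − 0.6(ps − 66) = 829.6 - 0.6ps. Setting this equal to supply: 829.6 - 0.6ps = -241 + 4.8ps, so ps = 5353/27.
Buyers pay pb = 5353/27 − 66 = 3571/27; q' = -241 + 4.8·(5353/27) = 31979/45.
Government outlay = subsidy × quantity = 66 × 31979/45 = 703538/15.

Government cost = 703538/15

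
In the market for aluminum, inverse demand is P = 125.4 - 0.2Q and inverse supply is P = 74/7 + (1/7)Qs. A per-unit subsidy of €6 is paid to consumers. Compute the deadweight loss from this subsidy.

Deadweight loss = €52.5

Pre-subsidy: 125.4 - 0.2Q = 74/7 + (1/7)Q gives Q* = 4019/12 and P* = 701/12.
With the rebate, buyers effectively pay Pb = Ps − 6, where Ps is the price sellers receive.
On the curves, Pb = 125.4 - 0.2Q and Ps = 74/7 + (1/7)Q; the wedge Ps − Pb = 6 gives 74/7 + (1/7)Q − (125.4 - 0.2Q) = 6, so Q' = 4229/12.
Then Pb = 125.4 − 0.2·(4229/12) = 659/12 and Ps = 74/7 + (1/7)·(4229/12) = 731/12.
The subsidy expands output by 4229/12 − 4019/12 = 17.5 past the efficient level; on those units the gap between marginal cost and willingness to pay runs from 0 up to 6.
DWL = ½ × 6 × 17.5 = 52.5.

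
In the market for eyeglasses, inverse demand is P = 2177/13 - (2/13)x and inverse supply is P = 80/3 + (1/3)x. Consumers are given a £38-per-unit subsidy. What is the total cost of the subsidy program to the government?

Government cost = £13946

Pre-subsidy: 2177/13 - (2/13)x = 80/3 + (1/3)x gives x* = 289 and P* = 123.
With the rebate, buyers effectively pay Pb = Ps − 38, where Ps is the price sellers receive.
On the curves, Pb = 2177/13 - (2/13)x and Ps = 80/3 + (1/3)x; the wedge Ps − Pb = 38 gives 80/3 + (1/3)x − (2177/13 - (2/13)x) = 38, so x' = 367.
Then Pb = 2177/13 − (2/13)·367 = 111 and Ps = 80/3 + (1/3)·367 = 149.
Government outlay = subsidy × quantity = 38 × 367 = 13946.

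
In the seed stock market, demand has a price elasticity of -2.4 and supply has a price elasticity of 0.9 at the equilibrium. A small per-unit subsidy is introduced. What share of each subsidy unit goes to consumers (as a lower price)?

For a small subsidy around the equilibrium, the benefit split depends on the relative slopes, which at a point are proportional to the elasticities.
Buyer share = εs/(εs + |εd|) = 0.9/(0.9 + 2.4) = 3/11; seller share = |εd|/(εs + |εd|) = 8/11.

Consumer share = 3/11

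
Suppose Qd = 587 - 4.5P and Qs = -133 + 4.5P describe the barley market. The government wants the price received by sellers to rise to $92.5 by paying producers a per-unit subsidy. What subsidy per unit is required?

At a seller price of 92.5, quantity supplied is -133 + 4.5·92.5 = 283.25.
Buyers absorb 283.25 only when they pay Pb with 587 − 4.5·Pb = 283.25, i.e. Pb = 67.5.
s = Ps − Pb = 92.5 − 67.5 = 25.

Required subsidy s = $25 per unit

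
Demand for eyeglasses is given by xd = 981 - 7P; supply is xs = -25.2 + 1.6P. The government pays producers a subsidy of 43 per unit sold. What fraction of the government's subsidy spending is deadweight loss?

DWL / government spending = 14/109

Pre-subsidy: 981 - 7P = -25.2 + 1.6P gives P* = 117, x* = 162.
With the subsidy, sellers receive Ps = Pb + 43 for each unit, where Pb is the price buyers pay.
Supply in terms of Pb becomes xs = -25.2 + 1.6(Pb + 43) = 43.6 + 1.6Pb. Setting this equal to demand: 981 - 7Pb = 43.6 + 1.6Pb, so Pb = 109.
Sellers receive Ps = 109 + 43 = 152; x' = 981 − 7·109 = 218.
ΔCS = ½(162 + 218)(117 − 109) = 1520; ΔPS = ½(162 + 218)(152 − 117) = 6650.
Government spending = 43 × 218 = 9374.
DWL = ½ × 43 × (218 − 162) = 1204; fraction = 1204 / 9374 = 14/109.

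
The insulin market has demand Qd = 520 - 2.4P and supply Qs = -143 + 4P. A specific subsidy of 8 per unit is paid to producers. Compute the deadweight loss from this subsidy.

Pre-subsidy: 520 - 2.4P = -143 + 4P gives P* = 103.59375, Q* = 271.375.
With the subsidy, sellers receive Ps = Pb + 8 for each unit, where Pb is the price buyers pay.
Supply in terms of Pb becomes Qs = -143 + 4(Pb + 8) = -111 + 4Pb. Setting this equal to demand: 520 - 2.4Pb = -111 + 4Pb, so Pb = 98.59375.
Sellers receive Ps = 98.59375 + 8 = 106.59375; Q' = 520 − 2.4·98.59375 = 283.375.
The subsidy expands output by 283.375 − 271.375 = 12 past the efficient level; on those units the gap between marginal cost and willingness to pay runs from 0 up to 8.
DWL = ½ × 8 × 12 = 48.

Deadweight loss = 48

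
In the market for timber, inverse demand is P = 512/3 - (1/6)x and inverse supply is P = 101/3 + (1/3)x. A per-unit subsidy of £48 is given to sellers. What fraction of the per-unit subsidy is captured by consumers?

Consumer share = 1/3

Pre-subsidy: 512/3 - (1/6)x = 101/3 + (1/3)x gives x* = 274 and P* = 125.
With the subsidy, sellers receive Ps = Pb + 48 for each unit, where Pb is the price buyers pay.
On the curves, Pb = 512/3 - (1/6)x and Ps = 101/3 + (1/3)x; the wedge Ps − Pb = 48 gives 101/3 + (1/3)x − (512/3 - (1/6)x) = 48, so x' = 370.
Then Pb = 512/3 − (1/6)·370 = 109 and Ps = 101/3 + (1/3)·370 = 157.
Buyers' price falls by P* − Pb = 125 − 109 = 16; sellers' price rises by Ps − P* = 157 − 125 = 32.
So consumers capture 16/48 = 1/3 of each unit of subsidy.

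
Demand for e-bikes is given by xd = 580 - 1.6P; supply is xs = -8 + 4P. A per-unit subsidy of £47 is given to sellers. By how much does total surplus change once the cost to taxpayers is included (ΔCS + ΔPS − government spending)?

Net change in total surplus = -8836/7

Pre-subsidy: 580 - 1.6P = -8 + 4P gives P* = 105, x* = 412.
With the subsidy, sellers receive Ps = Pb + 47 for each unit, where Pb is the price buyers pay.
Supply in terms of Pb becomes xs = -8 + 4(Pb + 47) = 180 + 4Pb. Setting this equal to demand: 580 - 1.6Pb = 180 + 4Pb, so Pb = 500/7.
Sellers receive Ps = 500/7 + 47 = 829/7; x' = 580 − 1.6·(500/7) = 3260/7.
ΔCS = ½(412 + 3260/7)(105 − 500/7) = 721920/49; ΔPS = ½(412 + 3260/7)(829/7 − 105) = 288768/49.
Government spending = 47 × 3260/7 = 153220/7.
Net change = 721920/49 + 288768/49 − 153220/7 = -8836/7. The loss equals the DWL triangle ½·47·376/7.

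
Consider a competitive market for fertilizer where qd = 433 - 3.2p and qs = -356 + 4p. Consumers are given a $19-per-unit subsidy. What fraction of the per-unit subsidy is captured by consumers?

Pre-subsidy: 433 - 3.2p = -356 + 4p gives p* = 1315/12, q* = 247/3.
With the rebate, buyers effectively pay pb = ps − 19, where ps is the price sellers receive.
Demand in terms of ps becomes qd = 433 − 3.2(ps − 19) = 493.8 - 3.2ps. Setting this equal to supply: 493.8 - 3.2ps = -356 + 4ps, so ps = 4249/36.
Buyers pay pb = 4249/36 − 19 = 3565/36; q' = -356 + 4·(4249/36) = 1045/9.
Buyers' price falls by p* − pb = 1315/12 − 3565/36 = 95/9; sellers' price rises by ps − p* = 4249/36 − 1315/12 = 76/9.
So consumers capture (95/9)/19 = 5/9 of each unit of subsidy.

Consumer share = 5/9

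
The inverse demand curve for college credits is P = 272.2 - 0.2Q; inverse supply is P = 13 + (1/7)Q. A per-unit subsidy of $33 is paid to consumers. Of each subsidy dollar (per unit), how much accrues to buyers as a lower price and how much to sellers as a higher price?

Pre-subsidy: 272.2 - 0.2Q = 13 + (1/7)Q gives Q* = 756 and P* = 121.
With the rebate, buyers effectively pay Pb = Ps − 33, where Ps is the price sellers receive.
On the curves, Pb = 272.2 - 0.2Q and Ps = 13 + (1/7)Q; the wedge Ps − Pb = 33 gives 13 + (1/7)Q − (272.2 - 0.2Q) = 33, so Q' = 852.25.
Then Pb = 272.2 − 0.2·852.25 = 101.75 and Ps = 13 + (1/7)·852.25 = 134.75.
Buyers' price falls by P* − Pb = 121 − 101.75 = 19.25; sellers' price rises by Ps − P* = 134.75 − 121 = 13.75.

Buyers gain $19.25 per unit; sellers gain $13.75 per unit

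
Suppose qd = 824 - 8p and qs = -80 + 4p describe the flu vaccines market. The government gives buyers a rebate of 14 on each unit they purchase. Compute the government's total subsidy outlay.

Government cost = 10864/3

Pre-subsidy: 824 - 8p = -80 + 4p gives p* = 226/3, q* = 664/3.
With the rebate, buyers effectively pay pb = ps − 14, where ps is the price sellers receive.
Demand in terms of ps becomes qd = 824 − 8(ps − 14) = 936 - 8ps. Setting this equal to supply: 936 - 8ps = -80 + 4ps, so ps = 254/3.
Buyers pay pb = 254/3 − 14 = 212/3; q' = -80 + 4·(254/3) = 776/3.
Government outlay = subsidy × quantity = 14 × 776/3 = 10864/3.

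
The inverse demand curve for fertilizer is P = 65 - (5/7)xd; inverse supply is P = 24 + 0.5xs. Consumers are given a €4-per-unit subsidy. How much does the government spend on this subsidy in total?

Government cost = 2520/17

Pre-subsidy: 65 - (5/7)x = 24 + 0.5x gives x* = 574/17 and P* = 695/17.
With the rebate, buyers effectively pay Pb = Ps − 4, where Ps is the price sellers receive.
On the curves, Pb = 65 - (5/7)x and Ps = 24 + 0.5x; the wedge Ps − Pb = 4 gives 24 + 0.5x − (65 - (5/7)x) = 4, so x' = 630/17.
Then Pb = 65 − (5/7)·(630/17) = 655/17 and Ps = 24 + 0.5·(630/17) = 723/17.
Government outlay = subsidy × quantity = 4 × 630/17 = 2520/17.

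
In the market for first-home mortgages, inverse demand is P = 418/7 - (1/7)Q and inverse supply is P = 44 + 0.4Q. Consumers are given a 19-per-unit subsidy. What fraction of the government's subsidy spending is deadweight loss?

Pre-subsidy: 418/7 - (1/7)Q = 44 + 0.4Q gives Q* = 550/19 and P* = 1056/19.
With the rebate, buyers effectively pay Pb = Ps − 19, where Ps is the price sellers receive.
On the curves, Pb = 418/7 - (1/7)Q and Ps = 44 + 0.4Q; the wedge Ps − Pb = 19 gives 44 + 0.4Q − (418/7 - (1/7)Q) = 19, so Q' = 1215/19.
Then Pb = 418/7 − (1/7)·(1215/19) = 961/19 and Ps = 44 + 0.4·(1215/19) = 1322/19.
ΔCS = ½(550/19 + 1215/19)(1056/19 − 961/19) = 8825/38; ΔPS = ½(550/19 + 1215/19)(1322/19 − 1056/19) = 12355/19.
Government spending = 19 × 1215/19 = 1215.
DWL = ½ × 19 × (1215/19 − 550/19) = 332.5; fraction = 332.5 / 1215 = 133/486.

DWL / government spending = 133/486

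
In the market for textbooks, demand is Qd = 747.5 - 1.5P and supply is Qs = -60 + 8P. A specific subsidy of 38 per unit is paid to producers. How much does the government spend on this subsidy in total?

Pre-subsidy: 747.5 - 1.5P = -60 + 8P gives P* = 85, Q* = 620.
With the subsidy, sellers receive Ps = Pb + 38 for each unit, where Pb is the price buyers pay.
Supply in terms of Pb becomes Qs = -60 + 8(Pb + 38) = 244 + 8Pb. Setting this equal to demand: 747.5 - 1.5Pb = 244 + 8Pb, so Pb = 53.
Sellers receive Ps = 53 + 38 = 91; Q' = 747.5 − 1.5·53 = 668.
Government outlay = subsidy × quantity = 38 × 668 = 25384.

Government cost = 25384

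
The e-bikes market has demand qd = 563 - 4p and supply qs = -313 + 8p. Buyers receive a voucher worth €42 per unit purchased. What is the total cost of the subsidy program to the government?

Pre-subsidy: 563 - 4p = -313 + 8p gives p* = 73, q* = 271.
With the rebate, buyers effectively pay pb = ps − 42, where ps is the price sellers receive.
Demand in terms of ps becomes qd = 563 − 4(ps − 42) = 731 - 4ps. Setting this equal to supply: 731 - 4ps = -313 + 8ps, so ps = 87.
Buyers pay pb = 87 − 42 = 45; q' = -313 + 8·87 = 383.
Government outlay = subsidy × quantity = 42 × 383 = 16086.

Government cost = €16086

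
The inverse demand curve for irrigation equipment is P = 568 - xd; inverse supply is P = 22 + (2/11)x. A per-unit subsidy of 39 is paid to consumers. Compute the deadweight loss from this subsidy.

Deadweight loss = 643.5

Pre-subsidy: 568 - x = 22 + (2/11)x gives x* = 462 and P* = 106.
With the rebate, buyers effectively pay Pb = Ps − 39, where Ps is the price sellers receive.
On the curves, Pb = 568 - x and Ps = 22 + (2/11)x; the wedge Ps − Pb = 39 gives 22 + (2/11)x − (568 - x) = 39, so x' = 495.
Then Pb = 568 − 1·495 = 73 and Ps = 22 + (2/11)·495 = 112.
The subsidy expands output by 495 − 462 = 33 past the efficient level; on those units the gap between marginal cost and willingness to pay runs from 0 up to 39.
DWL = ½ × 39 × 33 = 643.5.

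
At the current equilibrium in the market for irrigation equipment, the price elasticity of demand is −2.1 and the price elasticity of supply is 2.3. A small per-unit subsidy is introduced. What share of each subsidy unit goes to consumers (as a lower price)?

For a small subsidy around the equilibrium, the benefit split depends on the relative slopes, which at a point are proportional to the elasticities.
Buyer share = εs/(εs + |εd|) = 2.3/(2.3 + 2.1) = 23/44; seller share = |εd|/(εs + |εd|) = 21/44.

Consumer share = 23/44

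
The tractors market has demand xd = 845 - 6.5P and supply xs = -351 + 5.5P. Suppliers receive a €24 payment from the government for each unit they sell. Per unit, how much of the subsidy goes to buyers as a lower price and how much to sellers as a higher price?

Buyers gain €11 per unit; sellers gain €13 per unit

Pre-subsidy: 845 - 6.5P = -351 + 5.5P gives P* = 299/3, x* = 1183/6.
With the subsidy, sellers receive Ps = Pb + 24 for each unit, where Pb is the price buyers pay.
Supply in terms of Pb becomes xs = -351 + 5.5(Pb + 24) = -219 + 5.5Pb. Setting this equal to demand: 845 - 6.5Pb = -219 + 5.5Pb, so Pb = 266/3.
Sellers receive Ps = 266/3 + 24 = 338/3; x' = 845 − 6.5·(266/3) = 806/3.
Buyers' price falls by P* − Pb = 299/3 − 266/3 = 11; sellers' price rises by Ps − P* = 338/3 − 299/3 = 13.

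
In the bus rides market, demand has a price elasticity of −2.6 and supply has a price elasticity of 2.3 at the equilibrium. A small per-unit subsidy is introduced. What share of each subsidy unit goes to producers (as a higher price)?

Producer share = 26/49

For a small subsidy around the equilibrium, the benefit split depends on the relative slopes, which at a point are proportional to the elasticities.
Buyer share = εs/(εs + |εd|) = 2.3/(2.3 + 2.6) = 23/49; seller share = |εd|/(εs + |εd|) = 26/49.
So producers capture 26/49 of the subsidy.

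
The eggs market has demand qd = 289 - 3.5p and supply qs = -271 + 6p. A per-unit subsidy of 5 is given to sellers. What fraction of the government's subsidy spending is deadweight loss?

DWL / government spending = 105/1781

Pre-subsidy: 289 - 3.5p = -271 + 6p gives p* = 1120/19, q* = 1571/19.
With the subsidy, sellers receive ps = pb + 5 for each unit, where pb is the price buyers pay.
Supply in terms of pb becomes qs = -271 + 6(pb + 5) = -241 + 6pb. Setting this equal to demand: 289 - 3.5pb = -241 + 6pb, so pb = 1060/19.
Sellers receive ps = 1060/19 + 5 = 1155/19; q' = 289 − 3.5·(1060/19) = 1781/19.
ΔCS = ½(1571/19 + 1781/19)(1120/19 − 1060/19) = 100560/361; ΔPS = ½(1571/19 + 1781/19)(1155/19 − 1120/19) = 58660/361.
Government spending = 5 × 1781/19 = 8905/19.
DWL = ½ × 5 × (1781/19 − 1571/19) = 525/19; fraction = (525/19) / (8905/19) = 105/1781.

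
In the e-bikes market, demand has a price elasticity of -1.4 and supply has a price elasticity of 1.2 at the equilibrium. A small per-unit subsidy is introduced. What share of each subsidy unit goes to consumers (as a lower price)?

Consumer share = 6/13

For a small subsidy around the equilibrium, the benefit split depends on the relative slopes, which at a point are proportional to the elasticities.
Buyer share = εs/(εs + |εd|) = 1.2/(1.2 + 1.4) = 6/13; seller share = |εd|/(εs + |εd|) = 7/13.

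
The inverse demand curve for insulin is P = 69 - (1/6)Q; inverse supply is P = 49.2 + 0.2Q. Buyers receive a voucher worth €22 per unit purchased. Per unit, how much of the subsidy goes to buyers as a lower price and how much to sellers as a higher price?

Pre-subsidy: 69 - (1/6)Q = 49.2 + 0.2Q gives Q* = 54 and P* = 60.
With the rebate, buyers effectively pay Pb = Ps − 22, where Ps is the price sellers receive.
On the curves, Pb = 69 - (1/6)Q and Ps = 49.2 + 0.2Q; the wedge Ps − Pb = 22 gives 49.2 + 0.2Q − (69 - (1/6)Q) = 22, so Q' = 114.
Then Pb = 69 − (1/6)·114 = 50 and Ps = 49.2 + 0.2·114 = 72.
Buyers' price falls by P* − Pb = 60 − 50 = 10; sellers' price rises by Ps − P* = 72 − 60 = 12.

Buyers gain €10 per unit; sellers gain €12 per unit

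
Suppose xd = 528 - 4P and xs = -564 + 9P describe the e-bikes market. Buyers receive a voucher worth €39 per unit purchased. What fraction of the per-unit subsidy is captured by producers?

Producer share = 4/13

Pre-subsidy: 528 - 4P = -564 + 9P gives P* = 84, x* = 192.
With the rebate, buyers effectively pay Pb = Ps − 39, where Ps is the price sellers receive.
Demand in terms of Ps becomes xd = 528 − 4(Ps − 39) = 684 - 4Ps. Setting this equal to supply: 684 - 4Ps = -564 + 9Ps, so Ps = 96.
Buyers pay Pb = 96 − 39 = 57; x' = -564 + 9·96 = 300.
Buyers' price falls by P* − Pb = 84 − 57 = 27; sellers' price rises by Ps − P* = 96 − 84 = 12.
So producers capture 12/39 = 4/13 of each unit of subsidy.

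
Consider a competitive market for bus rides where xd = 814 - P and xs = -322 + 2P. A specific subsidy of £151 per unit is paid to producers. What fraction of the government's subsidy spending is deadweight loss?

DWL / government spending = 151/1608

Pre-subsidy: 814 - P = -322 + 2P gives P* = 1136/3, x* = 1306/3.
With the subsidy, sellers receive Ps = Pb + 151 for each unit, where Pb is the price buyers pay.
Supply in terms of Pb becomes xs = -322 + 2(Pb + 151) = -20 + 2Pb. Setting this equal to demand: 814 - Pb = -20 + 2Pb, so Pb = 278.
Sellers receive Ps = 278 + 151 = 429; x' = 814 − 1·278 = 536.
ΔCS = ½(1306/3 + 536)(1136/3 − 278) = 440014/9; ΔPS = ½(1306/3 + 536)(429 − 1136/3) = 220007/9.
Government spending = 151 × 536 = 80936.
DWL = ½ × 151 × (536 − 1306/3) = 22801/3; fraction = (22801/3) / 80936 = 151/1608.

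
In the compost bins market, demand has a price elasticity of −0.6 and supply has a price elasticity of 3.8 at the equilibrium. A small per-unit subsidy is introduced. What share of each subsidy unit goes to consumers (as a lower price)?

Consumer share = 19/22

For a small subsidy around the equilibrium, the benefit split depends on the relative slopes, which at a point are proportional to the elasticities.
Buyer share = εs/(εs + |εd|) = 3.8/(3.8 + 0.6) = 19/22; seller share = |εd|/(εs + |εd|) = 3/22.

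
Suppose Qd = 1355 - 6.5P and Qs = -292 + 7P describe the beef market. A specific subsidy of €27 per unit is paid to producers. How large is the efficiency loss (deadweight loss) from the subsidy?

Pre-subsidy: 1355 - 6.5P = -292 + 7P gives P* = 122, Q* = 562.
With the subsidy, sellers receive Ps = Pb + 27 for each unit, where Pb is the price buyers pay.
Supply in terms of Pb becomes Qs = -292 + 7(Pb + 27) = -103 + 7Pb. Setting this equal to demand: 1355 - 6.5Pb = -103 + 7Pb, so Pb = 108.
Sellers receive Ps = 108 + 27 = 135; Q' = 1355 − 6.5·108 = 653.
The subsidy expands output by 653 − 562 = 91 past the efficient level; on those units the gap between marginal cost and willingness to pay runs from 0 up to 27.
DWL = ½ × 27 × 91 = 1228.5.

Deadweight loss = €1228.5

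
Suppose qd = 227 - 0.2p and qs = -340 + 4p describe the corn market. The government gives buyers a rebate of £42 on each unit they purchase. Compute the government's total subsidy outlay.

Pre-subsidy: 227 - 0.2p = -340 + 4p gives p* = 135, q* = 200.
With the rebate, buyers effectively pay pb = ps − 42, where ps is the price sellers receive.
Demand in terms of ps becomes qd = 227 − 0.2(ps − 42) = 235.4 - 0.2ps. Setting this equal to supply: 235.4 - 0.2ps = -340 + 4ps, so ps = 137.
Buyers pay pb = 137 − 42 = 95; q' = -340 + 4·137 = 208.
Government outlay = subsidy × quantity = 42 × 208 = 8736.

Government cost = £8736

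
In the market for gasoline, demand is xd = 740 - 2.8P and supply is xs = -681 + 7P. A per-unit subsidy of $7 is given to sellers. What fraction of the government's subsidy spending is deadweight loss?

DWL / government spending = 7/348

Pre-subsidy: 740 - 2.8P = -681 + 7P gives P* = 145, x* = 334.
With the subsidy, sellers receive Ps = Pb + 7 for each unit, where Pb is the price buyers pay.
Supply in terms of Pb becomes xs = -681 + 7(Pb + 7) = -632 + 7Pb. Setting this equal to demand: 740 - 2.8Pb = -632 + 7Pb, so Pb = 140.
Sellers receive Ps = 140 + 7 = 147; x' = 740 − 2.8·140 = 348.
ΔCS = ½(334 + 348)(145 − 140) = 1705; ΔPS = ½(334 + 348)(147 − 145) = 682.
Government spending = 7 × 348 = 2436.
DWL = ½ × 7 × (348 − 334) = 49; fraction = 49 / 2436 = 7/348.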